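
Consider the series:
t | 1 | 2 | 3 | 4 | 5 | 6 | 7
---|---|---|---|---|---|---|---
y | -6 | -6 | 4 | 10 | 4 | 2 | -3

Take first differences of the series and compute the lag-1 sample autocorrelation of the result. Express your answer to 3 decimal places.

First differences Δy: 0, 10, 6, -6, -2, -5
Mean of differences = 0.5000
Numerator Σ(Δy_t−Δȳ)(Δy_{t+1}−Δȳ) = 41.7500
Denominator Σ(Δy_t−Δȳ)² = 199.5000
r_1(Δy) = 41.7500 / 199.5000 = 0.209

0.209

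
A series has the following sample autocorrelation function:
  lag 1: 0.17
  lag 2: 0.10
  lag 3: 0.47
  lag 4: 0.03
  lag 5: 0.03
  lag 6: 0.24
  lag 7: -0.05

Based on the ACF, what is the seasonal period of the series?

3

The largest autocorrelation is r_3 = 0.47, with a weaker echo at lag 6 (0.24); the remaining lags stay at or below 0.17.
The dominant spike at lag 3 indicates a seasonal period of 3.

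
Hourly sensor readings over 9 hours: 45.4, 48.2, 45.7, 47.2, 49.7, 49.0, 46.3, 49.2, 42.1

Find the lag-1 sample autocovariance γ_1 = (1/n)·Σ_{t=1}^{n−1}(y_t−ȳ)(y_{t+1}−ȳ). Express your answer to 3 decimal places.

Mean ȳ = (45.4 + 48.2 + 45.7 + 47.2 + 49.7 + 49.0 + 46.3 + 49.2 + 42.1)/9 = 46.9778
Σ_{t=1}^{8}(y_t−ȳ)(y_{t+1}−ȳ) = -11.3805
γ_1 = -11.3805 / 9 = -1.264

-1.264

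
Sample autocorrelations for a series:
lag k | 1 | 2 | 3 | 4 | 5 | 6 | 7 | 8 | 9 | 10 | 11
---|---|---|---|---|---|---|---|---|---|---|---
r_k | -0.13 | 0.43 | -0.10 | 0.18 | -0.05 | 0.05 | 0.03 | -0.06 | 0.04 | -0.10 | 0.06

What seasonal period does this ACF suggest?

The largest autocorrelation is r_2 = 0.43, with a weaker echo at lag 4 (0.18); the remaining lags stay at or below 0.06.
The dominant spike at lag 2 indicates a seasonal period of 2.

2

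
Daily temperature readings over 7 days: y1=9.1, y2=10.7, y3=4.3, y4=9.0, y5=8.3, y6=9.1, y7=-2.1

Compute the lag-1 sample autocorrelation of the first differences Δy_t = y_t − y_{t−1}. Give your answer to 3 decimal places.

First differences Δy: 1.6, -6.4, 4.7, -0.7, 0.8, -11.2
Mean of differences = -1.8667
Numerator Σ(Δy_t−Δȳ)(Δy_{t+1}−Δȳ) = -59.6011
Denominator Σ(Δy_t−Δȳ)² = 171.2733
r_1(Δy) = -59.6011 / 171.2733 = -0.348

-0.348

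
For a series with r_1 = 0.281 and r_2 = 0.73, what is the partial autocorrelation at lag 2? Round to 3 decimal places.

0.707

φ_{22} = (r_2 − r_1²) / (1 − r_1²)
r_1² = (0.281)² = 0.078961
Numerator = 0.73 − 0.0790 = 0.6510; denominator = 1 − 0.0790 = 0.9210
φ_{22} = 0.6510 / 0.9210 = 0.707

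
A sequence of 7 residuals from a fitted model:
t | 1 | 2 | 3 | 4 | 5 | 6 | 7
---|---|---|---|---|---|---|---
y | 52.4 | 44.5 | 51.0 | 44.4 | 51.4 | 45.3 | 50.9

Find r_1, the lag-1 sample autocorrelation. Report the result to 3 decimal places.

Mean ȳ = (52.4 + 44.5 + 51.0 + 44.4 + 51.4 + 45.3 + 50.9)/7 = 48.5571
Deviations from mean: 3.8429, -4.0571, 2.4429, -4.1571, 2.8429, -3.2571, 2.3429
Numerator Σ_{t=1}^{6}(y_t−ȳ)(y_{t+1}−ȳ) = -64.3661
Denominator Σ(y_t−ȳ)² = 78.6571
r_1 = -64.3661 / 78.6571 = -0.818

-0.818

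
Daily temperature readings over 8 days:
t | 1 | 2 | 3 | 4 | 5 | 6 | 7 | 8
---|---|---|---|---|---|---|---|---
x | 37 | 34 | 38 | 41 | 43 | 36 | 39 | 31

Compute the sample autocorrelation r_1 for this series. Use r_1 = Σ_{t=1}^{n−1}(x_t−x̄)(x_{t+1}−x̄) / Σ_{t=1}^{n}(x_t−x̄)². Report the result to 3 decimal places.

Mean x̄ = (37 + 34 + 38 + 41 + 43 + 36 + 39 + 31)/8 = 37.3750
Deviations from mean: -0.3750, -3.3750, 0.6250, 3.6250, 5.6250, -1.3750, 1.6250, -6.3750
Σ(x_t−x̄)(x_{t+1}−x̄) = (1.2656) + (-2.1094) + (2.2656) + (20.3906) + (-7.7344) + (-2.2344) + (-10.3594) = 1.4844
Denominator Σ(x_t−x̄)² = 101.8750
r_1 = 1.4844 / 101.8750 = 0.015

0.015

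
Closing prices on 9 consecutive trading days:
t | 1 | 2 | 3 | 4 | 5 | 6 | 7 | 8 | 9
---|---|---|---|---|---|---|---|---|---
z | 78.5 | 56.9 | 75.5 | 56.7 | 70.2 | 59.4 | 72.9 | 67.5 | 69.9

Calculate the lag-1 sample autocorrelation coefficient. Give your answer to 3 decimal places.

-0.733

Mean z̄ = (78.5 + 56.9 + 75.5 + 56.7 + 70.2 + 59.4 + 72.9 + 67.5 + 69.9)/9 = 67.5000
Numerator Σ_{t=1}^{8}(z_t−z̄)(z_{t+1}−z̄) = -382.5700
Denominator Σ(z_t−z̄)² = 521.8200
r_1 = -382.5700 / 521.8200 = -0.733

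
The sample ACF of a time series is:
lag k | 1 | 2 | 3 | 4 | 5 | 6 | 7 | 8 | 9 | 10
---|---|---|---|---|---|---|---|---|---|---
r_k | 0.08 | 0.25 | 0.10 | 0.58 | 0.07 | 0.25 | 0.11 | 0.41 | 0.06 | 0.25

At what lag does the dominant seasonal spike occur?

The largest autocorrelation is r_4 = 0.58, with a weaker echo at lag 8 (0.41); the remaining lags stay at or below 0.25.
The dominant spike at lag 4 indicates a seasonal period of 4.

4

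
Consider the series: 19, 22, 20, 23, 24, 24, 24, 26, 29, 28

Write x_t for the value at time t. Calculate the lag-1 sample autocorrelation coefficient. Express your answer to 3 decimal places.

Mean x̄ = (19 + 22 + 20 + 23 + 24 + 24 + 24 + 26 + 29 + 28)/10 = 23.9000
Numerator Σ_{t=1}^{9}(x_t−x̄)(x_{t+1}−x̄) = 51.9900
Denominator Σ(x_t−x̄)² = 90.9000
r_1 = 51.9900 / 90.9000 = 0.572

0.572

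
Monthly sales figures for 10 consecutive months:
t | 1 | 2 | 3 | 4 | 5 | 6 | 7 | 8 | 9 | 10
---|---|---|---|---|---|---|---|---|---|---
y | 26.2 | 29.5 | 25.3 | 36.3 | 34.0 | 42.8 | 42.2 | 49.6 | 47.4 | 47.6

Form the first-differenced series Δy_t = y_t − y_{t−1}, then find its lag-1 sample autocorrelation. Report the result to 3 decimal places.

-0.747

First differences Δy: 3.3, -4.2, 11.0, -2.3, 8.8, -0.6, 7.4, -2.2, 0.2
Mean of differences = 2.3778
Numerator Σ(Δy_t−Δȳ)(Δy_{t+1}−Δȳ) = -180.2560
Denominator Σ(Δy_t−Δȳ)² = 241.3756
r_1(Δy) = -180.2560 / 241.3756 = -0.747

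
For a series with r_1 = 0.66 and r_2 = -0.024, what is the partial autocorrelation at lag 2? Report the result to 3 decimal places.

φ_{22} = (r_2 − r_1²) / (1 − r_1²)
r_1² = (0.66)² = 0.4356
Numerator = -0.024 − 0.4356 = -0.4596; denominator = 1 − 0.4356 = 0.5644
φ_{22} = -0.4596 / 0.5644 = -0.814

-0.814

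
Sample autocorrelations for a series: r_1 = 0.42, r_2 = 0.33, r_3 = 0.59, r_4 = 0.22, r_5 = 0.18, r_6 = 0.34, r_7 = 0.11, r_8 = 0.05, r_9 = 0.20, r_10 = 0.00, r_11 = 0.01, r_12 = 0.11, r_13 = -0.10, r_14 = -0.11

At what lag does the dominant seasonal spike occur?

3

The largest autocorrelation is r_3 = 0.59; the remaining lags stay at or below 0.42. The elevated value at lag 1 (0.42), dropping to 0.33 at lag 2, reflects decaying short-term dependence rather than seasonality.
The dominant spike at lag 3 indicates a seasonal period of 3.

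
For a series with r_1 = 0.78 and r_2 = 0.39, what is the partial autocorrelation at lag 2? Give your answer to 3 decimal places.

-0.558

φ_{22} = (r_2 − r_1²) / (1 − r_1²)
r_1² = (0.78)² = 0.6084
Numerator = 0.39 − 0.6084 = -0.2184; denominator = 1 − 0.6084 = 0.3916
φ_{22} = -0.2184 / 0.3916 = -0.558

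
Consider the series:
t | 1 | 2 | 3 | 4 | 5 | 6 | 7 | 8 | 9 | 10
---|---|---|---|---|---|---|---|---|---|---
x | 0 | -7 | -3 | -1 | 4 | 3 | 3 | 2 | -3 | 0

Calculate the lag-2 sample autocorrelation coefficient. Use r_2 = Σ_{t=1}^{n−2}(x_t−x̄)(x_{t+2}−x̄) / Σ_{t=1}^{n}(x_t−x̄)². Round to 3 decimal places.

0.024

Mean x̄ = (0 − 7 − 3 − 1 + 4 + 3 + 3 + 2 − 3 + 0)/10 = -0.2000
Numerator Σ_{t=1}^{8}(x_t−x̄)(x_{t+2}−x̄) = 2.5200
Denominator Σ(x_t−x̄)² = 105.6000
r_2 = 2.5200 / 105.6000 = 0.024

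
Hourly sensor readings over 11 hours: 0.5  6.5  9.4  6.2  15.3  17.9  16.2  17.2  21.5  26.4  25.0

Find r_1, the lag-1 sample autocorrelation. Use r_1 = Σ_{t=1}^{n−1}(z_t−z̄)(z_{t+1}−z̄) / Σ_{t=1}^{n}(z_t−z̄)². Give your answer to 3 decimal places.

0.631

Mean z̄ = (0.5 + 6.5 + 9.4 + 6.2 + 15.3 + 17.9 + 16.2 + 17.2 + 21.5 + 26.4 + 25.0)/11 = 14.7364
Numerator Σ_{t=1}^{10}(z_t−z̄)(z_{t+1}−z̄) = 427.2323
Denominator Σ(z_t−z̄)² = 677.5255
r_1 = 427.2323 / 677.5255 = 0.631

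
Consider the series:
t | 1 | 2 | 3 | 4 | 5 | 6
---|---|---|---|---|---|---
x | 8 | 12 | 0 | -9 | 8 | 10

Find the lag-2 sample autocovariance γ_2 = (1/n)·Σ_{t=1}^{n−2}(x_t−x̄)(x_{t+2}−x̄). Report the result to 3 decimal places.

-33.537

Mean x̄ = (8 + 12 + 0 − 9 + 8 + 10)/6 = 4.8333
Deviations: 3.1667, 7.1667, -4.8333, -13.8333, 3.1667, 5.1667
Σ_{t=1}^{4}(x_t−x̄)(x_{t+2}−x̄) = -201.2222
γ_2 = -201.2222 / 6 = -33.537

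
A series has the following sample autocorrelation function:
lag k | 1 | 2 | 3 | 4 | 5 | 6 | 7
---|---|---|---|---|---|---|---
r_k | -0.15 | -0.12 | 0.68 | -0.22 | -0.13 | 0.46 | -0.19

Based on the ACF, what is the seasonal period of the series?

The largest autocorrelation is r_3 = 0.68, with a weaker echo at lag 6 (0.46); the remaining lags stay at or below -0.12.
The dominant spike at lag 3 indicates a seasonal period of 3.

3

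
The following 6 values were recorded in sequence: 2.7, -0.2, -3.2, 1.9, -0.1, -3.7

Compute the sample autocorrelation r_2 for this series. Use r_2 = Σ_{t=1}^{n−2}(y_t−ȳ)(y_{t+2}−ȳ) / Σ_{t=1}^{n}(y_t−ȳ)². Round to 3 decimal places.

-0.494

Mean ȳ = (2.7 − 0.2 − 3.2 + 1.9 − 0.1 − 3.7)/6 = -0.4333
Deviations from mean: 3.1333, 0.2333, -2.7667, 2.3333, 0.3333, -3.2667
Σ(y_t−ȳ)(y_{t+2}−ȳ) = (-8.6689) + (0.5444) + (-0.9222) + (-7.6222) = -16.6689
Denominator Σ(y_t−ȳ)² = 33.7533
r_2 = -16.6689 / 33.7533 = -0.494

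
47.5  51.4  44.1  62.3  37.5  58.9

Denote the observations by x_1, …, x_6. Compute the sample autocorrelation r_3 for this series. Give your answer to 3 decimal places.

Mean x̄ = (47.5 + 51.4 + 44.1 + 62.3 + 37.5 + 58.9)/6 = 50.2833
Deviations from mean: -2.7833, 1.1167, -6.1833, 12.0167, -12.7833, 8.6167
Σ(x_t−x̄)(x_{t+3}−x̄) = (-33.4464) + (-14.2747) + (-53.2797) = -101.0008
Denominator Σ(x_t−x̄)² = 429.2883
r_3 = -101.0008 / 429.2883 = -0.235

-0.235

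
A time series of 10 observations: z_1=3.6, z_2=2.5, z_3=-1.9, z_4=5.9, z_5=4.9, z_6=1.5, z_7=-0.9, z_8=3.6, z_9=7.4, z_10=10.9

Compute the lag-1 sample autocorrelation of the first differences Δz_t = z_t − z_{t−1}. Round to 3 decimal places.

-0.076

First differences Δz: -1.1, -4.4, 7.8, -1.0, -3.4, -2.4, 4.5, 3.8, 3.5
Mean of differences = 0.8111
Numerator Σ(Δz_t−Δz̄)(Δz_{t+1}−Δz̄) = -10.7523
Denominator Σ(Δz_t−Δz̄)² = 140.7489
r_1(Δz) = -10.7523 / 140.7489 = -0.076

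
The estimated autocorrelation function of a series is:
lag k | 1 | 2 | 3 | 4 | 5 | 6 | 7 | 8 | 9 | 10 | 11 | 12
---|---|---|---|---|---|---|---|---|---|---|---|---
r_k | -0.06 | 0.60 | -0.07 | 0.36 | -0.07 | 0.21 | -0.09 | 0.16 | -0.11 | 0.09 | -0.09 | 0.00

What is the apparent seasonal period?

The largest autocorrelation is r_2 = 0.60, with weaker echoes at lags 4 (0.36), 6 (0.21) and 8 (0.16); the remaining lags stay at or below 0.09.
The dominant spike at lag 2 indicates a seasonal period of 2.

2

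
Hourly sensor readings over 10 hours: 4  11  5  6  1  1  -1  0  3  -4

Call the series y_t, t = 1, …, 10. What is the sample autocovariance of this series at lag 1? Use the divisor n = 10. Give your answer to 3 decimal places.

Mean ȳ = (4 + 11 + 5 + 6 + 1 + 1 − 1 + 0 + 3 − 4)/10 = 2.6000
Σ_{t=1}^{9}(y_t−ȳ)(y_{t+1}−ȳ) = 48.6400
γ_1 = 48.6400 / 10 = 4.864

4.864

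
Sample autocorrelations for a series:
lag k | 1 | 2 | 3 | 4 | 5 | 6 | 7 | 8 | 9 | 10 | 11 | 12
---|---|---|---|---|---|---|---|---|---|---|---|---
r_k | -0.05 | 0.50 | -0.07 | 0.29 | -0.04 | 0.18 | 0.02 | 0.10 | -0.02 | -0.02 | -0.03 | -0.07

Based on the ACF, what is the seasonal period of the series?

The largest autocorrelation is r_2 = 0.50, with weaker echoes at lags 4 (0.29) and 6 (0.18); the remaining lags stay at or below 0.10.
The dominant spike at lag 2 indicates a seasonal period of 2.

2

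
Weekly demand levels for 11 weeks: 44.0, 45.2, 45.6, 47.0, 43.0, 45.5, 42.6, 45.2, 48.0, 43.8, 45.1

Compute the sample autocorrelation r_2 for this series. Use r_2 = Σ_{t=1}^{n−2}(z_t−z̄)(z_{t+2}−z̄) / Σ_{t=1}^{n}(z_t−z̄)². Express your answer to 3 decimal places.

-0.102

Mean z̄ = (44.0 + 45.2 + 45.6 + 47.0 + 43.0 + 45.5 + 42.6 + 45.2 + 48.0 + 43.8 + 45.1)/11 = 45.0000
Numerator Σ_{t=1}^{9}(z_t−z̄)(z_{t+2}−z̄) = -2.6400
Denominator Σ(z_t−z̄)² = 25.9000
r_2 = -2.6400 / 25.9000 = -0.102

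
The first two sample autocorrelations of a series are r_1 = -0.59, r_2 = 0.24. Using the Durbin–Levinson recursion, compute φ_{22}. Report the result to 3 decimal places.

-0.166

φ_{22} = (r_2 − r_1²) / (1 − r_1²)
r_1² = (-0.59)² = 0.3481
Numerator = 0.24 − 0.3481 = -0.1081; denominator = 1 − 0.3481 = 0.6519
φ_{22} = -0.1081 / 0.6519 = -0.166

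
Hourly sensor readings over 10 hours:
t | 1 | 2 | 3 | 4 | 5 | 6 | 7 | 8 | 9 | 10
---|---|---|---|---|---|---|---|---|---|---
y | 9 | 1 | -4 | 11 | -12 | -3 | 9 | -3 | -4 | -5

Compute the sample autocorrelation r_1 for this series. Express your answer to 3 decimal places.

-0.313

Mean ȳ = (9 + 1 − 4 + 11 − 12 − 3 + 9 − 3 − 4 − 5)/10 = -0.1000
Numerator Σ_{t=1}^{9}(y_t−ȳ)(y_{t+1}−ȳ) = -157.5100
Denominator Σ(y_t−ȳ)² = 502.9000
r_1 = -157.5100 / 502.9000 = -0.313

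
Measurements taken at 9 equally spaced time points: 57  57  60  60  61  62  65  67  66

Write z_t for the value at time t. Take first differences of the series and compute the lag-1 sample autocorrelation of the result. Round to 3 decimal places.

First differences Δz: 0, 3, 0, 1, 1, 3, 2, -1
Mean of differences = 1.1250
Numerator Σ(Δz_t−Δz̄)(Δz_{t+1}−Δz̄) = -4.5156
Denominator Σ(Δz_t−Δz̄)² = 14.8750
r_1(Δz) = -4.5156 / 14.8750 = -0.304

-0.304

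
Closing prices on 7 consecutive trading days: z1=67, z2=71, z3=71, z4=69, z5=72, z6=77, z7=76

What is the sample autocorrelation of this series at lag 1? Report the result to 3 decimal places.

0.377

Mean z̄ = (67 + 71 + 71 + 69 + 72 + 77 + 76)/7 = 71.8571
Σ(z_t−z̄)(z_{t+1}−z̄) = (4.1633) + (0.7347) + (2.4490) + (-0.4082) + (0.7347) + (21.3061) = 28.9796
Denominator Σ(z_t−z̄)² = 76.8571
r_1 = 28.9796 / 76.8571 = 0.377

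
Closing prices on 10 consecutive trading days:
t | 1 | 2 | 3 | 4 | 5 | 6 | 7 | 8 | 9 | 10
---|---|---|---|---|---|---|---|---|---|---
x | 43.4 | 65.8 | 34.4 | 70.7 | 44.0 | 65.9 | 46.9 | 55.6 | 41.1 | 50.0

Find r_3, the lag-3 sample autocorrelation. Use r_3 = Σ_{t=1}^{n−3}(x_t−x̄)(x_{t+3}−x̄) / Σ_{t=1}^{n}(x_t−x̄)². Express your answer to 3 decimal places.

-0.579

Mean x̄ = (43.4 + 65.8 + 34.4 + 70.7 + 44.0 + 65.9 + 46.9 + 55.6 + 41.1 + 50.0)/10 = 51.7800
Numerator Σ_{t=1}^{7}(x_t−x̄)(x_{t+3}−x̄) = -777.1952
Denominator Σ(x_t−x̄)² = 1342.3560
r_3 = -777.1952 / 1342.3560 = -0.579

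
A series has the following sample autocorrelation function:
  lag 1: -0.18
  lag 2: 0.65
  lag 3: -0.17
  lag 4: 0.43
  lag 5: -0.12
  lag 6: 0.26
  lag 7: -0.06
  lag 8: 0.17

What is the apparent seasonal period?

The largest autocorrelation is r_2 = 0.65, with weaker echoes at lags 4 (0.43), 6 (0.26) and 8 (0.17); the remaining lags stay at or below -0.06.
The dominant spike at lag 2 indicates a seasonal period of 2.

2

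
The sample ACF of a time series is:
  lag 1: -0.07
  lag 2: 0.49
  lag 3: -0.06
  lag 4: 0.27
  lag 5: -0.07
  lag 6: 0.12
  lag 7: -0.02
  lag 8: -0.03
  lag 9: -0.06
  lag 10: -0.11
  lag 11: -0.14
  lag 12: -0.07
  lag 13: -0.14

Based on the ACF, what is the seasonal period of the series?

2

The largest autocorrelation is r_2 = 0.49, with a weaker echo at lag 4 (0.27); the remaining lags stay at or below 0.12.
The dominant spike at lag 2 indicates a seasonal period of 2.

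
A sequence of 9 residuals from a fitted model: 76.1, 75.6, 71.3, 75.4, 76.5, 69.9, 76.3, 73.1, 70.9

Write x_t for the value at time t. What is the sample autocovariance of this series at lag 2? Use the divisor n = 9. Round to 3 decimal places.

Mean x̄ = (76.1 + 75.6 + 71.3 + 75.4 + 76.5 + 69.9 + 76.3 + 73.1 + 70.9)/9 = 73.9000
Σ_{t=1}^{7}(x_t−x̄)(x_{t+2}−x̄) = -13.6900
γ_2 = -13.6900 / 9 = -1.521

-1.521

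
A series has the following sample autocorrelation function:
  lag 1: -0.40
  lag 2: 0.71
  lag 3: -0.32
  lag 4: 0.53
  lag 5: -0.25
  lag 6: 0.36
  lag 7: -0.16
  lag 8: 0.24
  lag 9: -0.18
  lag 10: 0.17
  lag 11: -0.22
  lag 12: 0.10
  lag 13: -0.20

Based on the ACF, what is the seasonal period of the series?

The largest autocorrelation is r_2 = 0.71, with weaker echoes at lags 4 (0.53), 6 (0.36), 8 (0.24) and 10 (0.17); the remaining lags stay at or below 0.10.
The dominant spike at lag 2 indicates a seasonal period of 2.

2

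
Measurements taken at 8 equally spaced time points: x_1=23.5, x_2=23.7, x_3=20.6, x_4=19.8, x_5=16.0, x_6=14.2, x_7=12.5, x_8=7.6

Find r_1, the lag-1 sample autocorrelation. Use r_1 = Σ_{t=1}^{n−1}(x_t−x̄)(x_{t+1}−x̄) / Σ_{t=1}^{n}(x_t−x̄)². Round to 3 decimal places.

0.584

Mean x̄ = (23.5 + 23.7 + 20.6 + 19.8 + 16.0 + 14.2 + 12.5 + 7.6)/8 = 17.2375
Deviations from mean: 6.2625, 6.4625, 3.3625, 2.5625, -1.2375, -3.0375, -4.7375, -9.6375
Σ(x_t−x̄)(x_{t+1}−x̄) = (40.4714) + (21.7302) + (8.6164) + (-3.1711) + (3.7589) + (14.3902) + (45.6577) = 131.4536
Denominator Σ(x_t−x̄)² = 224.9388
r_1 = 131.4536 / 224.9388 = 0.584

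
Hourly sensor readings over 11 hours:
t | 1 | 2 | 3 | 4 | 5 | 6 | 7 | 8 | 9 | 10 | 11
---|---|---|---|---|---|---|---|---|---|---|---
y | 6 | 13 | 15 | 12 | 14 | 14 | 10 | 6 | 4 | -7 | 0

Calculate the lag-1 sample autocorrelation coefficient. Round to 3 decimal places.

Mean ȳ = (6 + 13 + 15 + 12 + 14 + 14 + 10 + 6 + 4 − 7 + 0)/11 = 7.9091
Numerator Σ_{t=1}^{10}(y_t−ȳ)(y_{t+1}−ȳ) = 309.8099
Denominator Σ(y_t−ȳ)² = 478.9091
r_1 = 309.8099 / 478.9091 = 0.647

0.647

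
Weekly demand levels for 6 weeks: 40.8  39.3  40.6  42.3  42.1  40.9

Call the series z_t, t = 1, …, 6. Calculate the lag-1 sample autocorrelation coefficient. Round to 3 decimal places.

0.303

Mean z̄ = (40.8 + 39.3 + 40.6 + 42.3 + 42.1 + 40.9)/6 = 41.0000
Deviations from mean: -0.2000, -1.7000, -0.4000, 1.3000, 1.1000, -0.1000
Numerator Σ_{t=1}^{5}(z_t−z̄)(z_{t+1}−z̄) = 1.8200
Denominator Σ(z_t−z̄)² = 6.0000
r_1 = 1.8200 / 6.0000 = 0.303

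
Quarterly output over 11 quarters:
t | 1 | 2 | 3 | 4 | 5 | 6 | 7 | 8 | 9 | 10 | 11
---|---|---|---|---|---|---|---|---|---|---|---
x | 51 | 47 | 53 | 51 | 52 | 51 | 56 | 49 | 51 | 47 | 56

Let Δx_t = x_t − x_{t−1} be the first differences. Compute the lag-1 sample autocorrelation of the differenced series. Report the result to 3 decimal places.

-0.595

First differences Δx: -4, 6, -2, 1, -1, 5, -7, 2, -4, 9
Mean of differences = 0.5000
Numerator Σ(Δx_t−Δx̄)(Δx_{t+1}−Δx̄) = -137.2500
Denominator Σ(Δx_t−Δx̄)² = 230.5000
r_1(Δx) = -137.2500 / 230.5000 = -0.595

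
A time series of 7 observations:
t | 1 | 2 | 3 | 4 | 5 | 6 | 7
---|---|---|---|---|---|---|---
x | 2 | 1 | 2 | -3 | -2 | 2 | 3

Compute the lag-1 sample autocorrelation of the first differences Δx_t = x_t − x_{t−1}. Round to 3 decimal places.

-0.071

First differences Δx: -1, 1, -5, 1, 4, 1
Mean of differences = 0.1667
Numerator Σ(Δx_t−Δx̄)(Δx_{t+1}−Δx̄) = -3.1944
Denominator Σ(Δx_t−Δx̄)² = 44.8333
r_1(Δx) = -3.1944 / 44.8333 = -0.071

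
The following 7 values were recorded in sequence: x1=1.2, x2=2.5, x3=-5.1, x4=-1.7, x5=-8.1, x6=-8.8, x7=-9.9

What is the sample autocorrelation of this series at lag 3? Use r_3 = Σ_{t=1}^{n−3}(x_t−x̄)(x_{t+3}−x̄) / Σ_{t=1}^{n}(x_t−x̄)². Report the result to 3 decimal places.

-0.151

Mean x̄ = (1.2 + 2.5 − 5.1 − 1.7 − 8.1 − 8.8 − 9.9)/7 = -4.2714
Numerator Σ_{t=1}^{4}(x_t−x̄)(x_{t+3}−x̄) = -22.5767
Denominator Σ(x_t−x̄)² = 149.9343
r_3 = -22.5767 / 149.9343 = -0.151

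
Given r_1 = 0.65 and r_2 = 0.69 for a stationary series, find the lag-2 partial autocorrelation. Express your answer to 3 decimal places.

φ_{22} = (r_2 − r_1²) / (1 − r_1²)
r_1² = (0.65)² = 0.4225
Numerator = 0.69 − 0.4225 = 0.2675; denominator = 1 − 0.4225 = 0.5775
φ_{22} = 0.2675 / 0.5775 = 0.463

0.463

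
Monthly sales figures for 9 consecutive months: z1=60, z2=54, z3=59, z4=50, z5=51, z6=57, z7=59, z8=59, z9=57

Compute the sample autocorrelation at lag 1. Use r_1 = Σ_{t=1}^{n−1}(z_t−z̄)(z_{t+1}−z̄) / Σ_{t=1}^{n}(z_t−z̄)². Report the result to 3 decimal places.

0.079

Mean z̄ = (60 + 54 + 59 + 50 + 51 + 57 + 59 + 59 + 57)/9 = 56.2222
Numerator Σ_{t=1}^{8}(z_t−z̄)(z_{t+1}−z̄) = 8.6173
Denominator Σ(z_t−z̄)² = 109.5556
r_1 = 8.6173 / 109.5556 = 0.079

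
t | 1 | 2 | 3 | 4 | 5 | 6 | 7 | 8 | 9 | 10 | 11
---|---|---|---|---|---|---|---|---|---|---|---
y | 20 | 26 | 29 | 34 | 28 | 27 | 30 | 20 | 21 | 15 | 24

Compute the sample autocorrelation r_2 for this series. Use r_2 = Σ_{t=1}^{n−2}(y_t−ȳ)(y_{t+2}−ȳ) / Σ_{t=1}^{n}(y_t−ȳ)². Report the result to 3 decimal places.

0.196

Mean ȳ = (20 + 26 + 29 + 34 + 28 + 27 + 30 + 20 + 21 + 15 + 24)/11 = 24.9091
Numerator Σ_{t=1}^{9}(y_t−ȳ)(y_{t+2}−ȳ) = 59.2562
Denominator Σ(y_t−ȳ)² = 302.9091
r_2 = 59.2562 / 302.9091 = 0.196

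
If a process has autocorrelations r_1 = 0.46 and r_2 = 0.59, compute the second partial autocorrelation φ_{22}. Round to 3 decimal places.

0.480

φ_{22} = (r_2 − r_1²) / (1 − r_1²)
r_1² = (0.46)² = 0.2116
Numerator = 0.59 − 0.2116 = 0.3784; denominator = 1 − 0.2116 = 0.7884
φ_{22} = 0.3784 / 0.7884 = 0.480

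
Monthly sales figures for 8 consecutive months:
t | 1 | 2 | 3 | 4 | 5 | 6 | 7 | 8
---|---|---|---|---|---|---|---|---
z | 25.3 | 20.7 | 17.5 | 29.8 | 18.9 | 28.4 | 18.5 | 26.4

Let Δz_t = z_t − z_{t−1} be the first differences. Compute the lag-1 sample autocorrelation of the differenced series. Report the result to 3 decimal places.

-0.787

First differences Δz: -4.6, -3.2, 12.3, -10.9, 9.5, -9.9, 7.9
Mean of differences = 0.1571
Numerator Σ(Δz_t−Δz̄)(Δz_{t+1}−Δz̄) = -434.1990
Denominator Σ(Δz_t−Δz̄)² = 551.9971
r_1(Δz) = -434.1990 / 551.9971 = -0.787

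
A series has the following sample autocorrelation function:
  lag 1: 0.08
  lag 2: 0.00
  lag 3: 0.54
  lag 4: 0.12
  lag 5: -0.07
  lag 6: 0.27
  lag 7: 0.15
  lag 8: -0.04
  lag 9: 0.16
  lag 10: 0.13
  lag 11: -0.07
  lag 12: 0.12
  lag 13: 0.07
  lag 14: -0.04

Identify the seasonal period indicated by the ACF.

3

The largest autocorrelation is r_3 = 0.54, with weaker echoes at lags 6 (0.27) and 9 (0.16); the remaining lags stay at or below 0.15.
The dominant spike at lag 3 indicates a seasonal period of 3.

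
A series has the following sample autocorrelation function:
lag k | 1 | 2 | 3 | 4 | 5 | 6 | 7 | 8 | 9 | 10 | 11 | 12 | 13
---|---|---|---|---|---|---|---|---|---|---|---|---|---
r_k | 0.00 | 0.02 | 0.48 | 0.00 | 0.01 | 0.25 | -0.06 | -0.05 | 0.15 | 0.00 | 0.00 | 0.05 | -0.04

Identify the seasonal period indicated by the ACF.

The largest autocorrelation is r_3 = 0.48, with weaker echoes at lags 6 (0.25) and 9 (0.15); the remaining lags stay at or below 0.05.
The dominant spike at lag 3 indicates a seasonal period of 3.

3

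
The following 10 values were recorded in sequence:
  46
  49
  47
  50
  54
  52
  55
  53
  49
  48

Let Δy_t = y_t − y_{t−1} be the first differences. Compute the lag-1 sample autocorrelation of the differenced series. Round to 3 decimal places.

First differences Δy: 3, -2, 3, 4, -2, 3, -2, -4, -1
Mean of differences = 0.2222
Numerator Σ(Δy_t−Δȳ)(Δy_{t+1}−Δȳ) = -8.0494
Denominator Σ(Δy_t−Δȳ)² = 71.5556
r_1(Δy) = -8.0494 / 71.5556 = -0.112

-0.112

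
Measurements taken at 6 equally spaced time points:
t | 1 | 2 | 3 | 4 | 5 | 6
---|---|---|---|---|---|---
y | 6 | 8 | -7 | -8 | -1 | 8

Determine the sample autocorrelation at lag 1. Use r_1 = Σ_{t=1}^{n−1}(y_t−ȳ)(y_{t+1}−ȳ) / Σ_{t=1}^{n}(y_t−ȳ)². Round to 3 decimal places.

Mean ȳ = (6 + 8 − 7 − 8 − 1 + 8)/6 = 1.0000
Σ(y_t−ȳ)(y_{t+1}−ȳ) = (35.0000) + (-56.0000) + (72.0000) + (18.0000) + (-14.0000) = 55.0000
Denominator Σ(y_t−ȳ)² = 272.0000
r_1 = 55.0000 / 272.0000 = 0.202

0.202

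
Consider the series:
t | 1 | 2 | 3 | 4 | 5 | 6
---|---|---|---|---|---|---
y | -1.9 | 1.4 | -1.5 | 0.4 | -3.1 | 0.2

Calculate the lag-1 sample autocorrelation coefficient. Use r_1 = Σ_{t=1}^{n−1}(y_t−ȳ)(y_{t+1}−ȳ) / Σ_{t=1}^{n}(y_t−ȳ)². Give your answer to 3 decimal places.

Mean ȳ = (-1.9 + 1.4 − 1.5 + 0.4 − 3.1 + 0.2)/6 = -0.7500
Numerator Σ_{t=1}^{5}(y_t−ȳ)(y_{t+1}−ȳ) = -9.8825
Denominator Σ(y_t−ȳ)² = 14.2550
r_1 = -9.8825 / 14.2550 = -0.693

-0.693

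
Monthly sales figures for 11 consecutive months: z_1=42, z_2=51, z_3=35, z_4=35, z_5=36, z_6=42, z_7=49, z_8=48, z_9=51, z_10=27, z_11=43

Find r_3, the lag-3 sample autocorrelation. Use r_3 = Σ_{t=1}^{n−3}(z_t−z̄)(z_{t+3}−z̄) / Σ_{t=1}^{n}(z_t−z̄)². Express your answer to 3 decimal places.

Mean z̄ = (42 + 51 + 35 + 35 + 36 + 42 + 49 + 48 + 51 + 27 + 43)/11 = 41.7273
Numerator Σ_{t=1}^{8}(z_t−z̄)(z_{t+3}−z̄) = -238.2231
Denominator Σ(z_t−z̄)² = 606.1818
r_3 = -238.2231 / 606.1818 = -0.393

-0.393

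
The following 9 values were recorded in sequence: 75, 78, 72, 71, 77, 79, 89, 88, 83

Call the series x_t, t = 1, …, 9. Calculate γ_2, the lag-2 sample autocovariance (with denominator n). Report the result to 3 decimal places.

Mean x̄ = (75 + 78 + 72 + 71 + 77 + 79 + 89 + 88 + 83)/9 = 79.1111
Σ_{t=1}^{7}(x_t−x̄)(x_{t+2}−x̄) = 70.7531
γ_2 = 70.7531 / 9 = 7.861

7.861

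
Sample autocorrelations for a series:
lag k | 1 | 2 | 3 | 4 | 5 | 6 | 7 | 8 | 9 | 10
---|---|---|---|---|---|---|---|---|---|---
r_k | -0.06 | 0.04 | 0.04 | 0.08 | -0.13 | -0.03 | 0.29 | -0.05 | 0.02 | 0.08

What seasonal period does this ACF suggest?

The largest autocorrelation is r_7 = 0.29; the remaining lags stay at or below 0.08.
The dominant spike at lag 7 indicates a seasonal period of 7.

7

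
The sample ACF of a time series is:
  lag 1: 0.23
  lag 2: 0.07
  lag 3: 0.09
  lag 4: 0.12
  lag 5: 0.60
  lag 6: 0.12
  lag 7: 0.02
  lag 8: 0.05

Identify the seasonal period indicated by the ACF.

5

The largest autocorrelation is r_5 = 0.60; the remaining lags stay at or below 0.23. The elevated value at lag 1 (0.23), dropping to 0.07 at lag 2, reflects decaying short-term dependence rather than seasonality.
The dominant spike at lag 5 indicates a seasonal period of 5.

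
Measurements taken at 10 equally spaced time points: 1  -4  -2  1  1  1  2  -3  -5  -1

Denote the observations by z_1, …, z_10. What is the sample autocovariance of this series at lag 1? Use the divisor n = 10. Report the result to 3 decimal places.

Mean z̄ = (1 − 4 − 2 + 1 + 1 + 1 + 2 − 3 − 5 − 1)/10 = -0.9000
Σ_{t=1}^{9}(z_t−z̄)(z_{t+1}−z̄) = 11.0900
γ_1 = 11.0900 / 10 = 1.109

1.109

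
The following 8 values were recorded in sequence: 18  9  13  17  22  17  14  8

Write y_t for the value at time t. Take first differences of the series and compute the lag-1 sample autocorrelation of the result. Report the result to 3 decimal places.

First differences Δy: -9, 4, 4, 5, -5, -3, -6
Mean of differences = -1.4286
Numerator Σ(Δy_t−Δȳ)(Δy_{t+1}−Δȳ) = 13.1020
Denominator Σ(Δy_t−Δȳ)² = 193.7143
r_1(Δy) = 13.1020 / 193.7143 = 0.068

0.068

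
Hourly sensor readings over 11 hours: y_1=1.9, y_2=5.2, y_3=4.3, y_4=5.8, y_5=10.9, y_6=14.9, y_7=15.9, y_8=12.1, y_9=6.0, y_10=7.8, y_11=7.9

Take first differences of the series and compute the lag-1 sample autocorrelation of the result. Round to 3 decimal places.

First differences Δy: 3.3, -0.9, 1.5, 5.1, 4.0, 1.0, -3.8, -6.1, 1.8, 0.1
Mean of differences = 0.6000
Numerator Σ(Δy_t−Δȳ)(Δy_{t+1}−Δȳ) = 34.3900
Denominator Σ(Δy_t−Δȳ)² = 108.2600
r_1(Δy) = 34.3900 / 108.2600 = 0.318

0.318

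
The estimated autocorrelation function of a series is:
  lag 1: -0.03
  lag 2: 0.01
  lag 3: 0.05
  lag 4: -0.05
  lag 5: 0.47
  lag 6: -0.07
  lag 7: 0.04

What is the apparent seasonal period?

5

The largest autocorrelation is r_5 = 0.47; the remaining lags stay at or below 0.05.
The dominant spike at lag 5 indicates a seasonal period of 5.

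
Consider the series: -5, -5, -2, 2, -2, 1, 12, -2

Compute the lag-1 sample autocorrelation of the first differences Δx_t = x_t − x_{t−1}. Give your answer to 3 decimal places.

-0.395

First differences Δx: 0, 3, 4, -4, 3, 11, -14
Mean of differences = 0.4286
Numerator Σ(Δx_t−Δx̄)(Δx_{t+1}−Δx̄) = -144.4694
Denominator Σ(Δx_t−Δx̄)² = 365.7143
r_1(Δx) = -144.4694 / 365.7143 = -0.395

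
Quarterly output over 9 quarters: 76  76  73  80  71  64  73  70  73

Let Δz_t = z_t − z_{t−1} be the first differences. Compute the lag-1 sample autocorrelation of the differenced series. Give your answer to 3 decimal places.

-0.428

First differences Δz: 0, -3, 7, -9, -7, 9, -3, 3
Mean of differences = -0.3750
Numerator Σ(Δz_t−Δz̄)(Δz_{t+1}−Δz̄) = -122.3906
Denominator Σ(Δz_t−Δz̄)² = 285.8750
r_1(Δz) = -122.3906 / 285.8750 = -0.428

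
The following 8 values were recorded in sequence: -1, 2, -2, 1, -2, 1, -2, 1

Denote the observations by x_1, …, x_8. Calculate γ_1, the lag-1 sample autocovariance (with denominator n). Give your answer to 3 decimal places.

Mean x̄ = (-1 + 2 − 2 + 1 − 2 + 1 − 2 + 1)/8 = -0.2500
Σ_{t=1}^{7}(x_t−x̄)(x_{t+1}−x̄) = -16.5625
γ_1 = -16.5625 / 8 = -2.070

-2.070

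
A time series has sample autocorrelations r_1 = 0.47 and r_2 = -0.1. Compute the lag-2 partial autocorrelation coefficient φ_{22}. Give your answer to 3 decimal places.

-0.412

φ_{22} = (r_2 − r_1²) / (1 − r_1²)
r_1² = (0.47)² = 0.2209
Numerator = -0.1 − 0.2209 = -0.3209; denominator = 1 − 0.2209 = 0.7791
φ_{22} = -0.3209 / 0.7791 = -0.412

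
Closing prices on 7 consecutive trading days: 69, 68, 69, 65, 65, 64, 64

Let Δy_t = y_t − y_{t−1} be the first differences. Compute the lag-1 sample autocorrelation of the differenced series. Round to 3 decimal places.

First differences Δy: -1, 1, -4, 0, -1, 0
Mean of differences = -0.8333
Numerator Σ(Δy_t−Δȳ)(Δy_{t+1}−Δȳ) = -9.0278
Denominator Σ(Δy_t−Δȳ)² = 14.8333
r_1(Δy) = -9.0278 / 14.8333 = -0.609

-0.609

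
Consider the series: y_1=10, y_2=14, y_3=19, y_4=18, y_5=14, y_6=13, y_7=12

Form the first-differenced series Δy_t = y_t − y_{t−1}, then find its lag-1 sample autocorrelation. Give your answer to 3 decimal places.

0.408

First differences Δy: 4, 5, -1, -4, -1, -1
Mean of differences = 0.3333
Numerator Σ(Δy_t−Δȳ)(Δy_{t+1}−Δȳ) = 24.2222
Denominator Σ(Δy_t−Δȳ)² = 59.3333
r_1(Δy) = 24.2222 / 59.3333 = 0.408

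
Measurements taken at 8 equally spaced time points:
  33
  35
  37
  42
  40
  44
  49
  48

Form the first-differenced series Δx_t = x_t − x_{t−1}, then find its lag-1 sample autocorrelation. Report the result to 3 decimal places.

-0.503

First differences Δx: 2, 2, 5, -2, 4, 5, -1
Mean of differences = 2.1429
Numerator Σ(Δx_t−Δx̄)(Δx_{t+1}−Δx̄) = -23.5918
Denominator Σ(Δx_t−Δx̄)² = 46.8571
r_1(Δx) = -23.5918 / 46.8571 = -0.503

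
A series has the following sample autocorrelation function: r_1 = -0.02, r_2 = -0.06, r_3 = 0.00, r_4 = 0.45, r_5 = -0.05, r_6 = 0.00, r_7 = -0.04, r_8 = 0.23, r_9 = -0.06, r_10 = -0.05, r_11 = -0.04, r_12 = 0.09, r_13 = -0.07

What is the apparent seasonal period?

The largest autocorrelation is r_4 = 0.45, with a weaker echo at lag 8 (0.23); the remaining lags stay at or below 0.09.
The dominant spike at lag 4 indicates a seasonal period of 4.

4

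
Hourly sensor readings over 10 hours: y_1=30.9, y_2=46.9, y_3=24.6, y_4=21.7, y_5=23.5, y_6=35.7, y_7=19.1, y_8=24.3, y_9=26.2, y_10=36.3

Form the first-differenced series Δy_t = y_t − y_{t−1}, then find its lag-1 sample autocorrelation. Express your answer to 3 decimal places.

First differences Δy: 16.0, -22.3, -2.9, 1.8, 12.2, -16.6, 5.2, 1.9, 10.1
Mean of differences = 0.6000
Numerator Σ(Δy_t−Δȳ)(Δy_{t+1}−Δȳ) = -523.1000
Denominator Σ(Δy_t−Δȳ)² = 1318.7600
r_1(Δy) = -523.1000 / 1318.7600 = -0.397

-0.397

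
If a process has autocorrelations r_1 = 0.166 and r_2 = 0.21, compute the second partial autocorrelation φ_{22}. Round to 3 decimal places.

0.188

φ_{22} = (r_2 − r_1²) / (1 − r_1²)
r_1² = (0.166)² = 0.027556
Numerator = 0.21 − 0.0276 = 0.1824; denominator = 1 − 0.0276 = 0.9724
φ_{22} = 0.1824 / 0.9724 = 0.188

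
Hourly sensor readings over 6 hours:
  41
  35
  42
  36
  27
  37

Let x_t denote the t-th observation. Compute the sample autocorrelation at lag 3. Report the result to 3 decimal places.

Mean x̄ = (41 + 35 + 42 + 36 + 27 + 37)/6 = 36.3333
Deviations from mean: 4.6667, -1.3333, 5.6667, -0.3333, -9.3333, 0.6667
Σ(x_t−x̄)(x_{t+3}−x̄) = (-1.5556) + (12.4444) + (3.7778) = 14.6667
Denominator Σ(x_t−x̄)² = 143.3333
r_3 = 14.6667 / 143.3333 = 0.102

0.102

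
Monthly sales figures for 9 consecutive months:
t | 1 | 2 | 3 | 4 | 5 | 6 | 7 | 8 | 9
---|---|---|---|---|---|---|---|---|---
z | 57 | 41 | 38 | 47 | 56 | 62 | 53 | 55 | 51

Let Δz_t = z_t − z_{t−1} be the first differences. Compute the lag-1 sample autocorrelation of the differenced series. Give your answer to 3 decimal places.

0.154

First differences Δz: -16, -3, 9, 9, 6, -9, 2, -4
Mean of differences = -0.7500
Numerator Σ(Δz_t−Δz̄)(Δz_{t+1}−Δz̄) = 85.9375
Denominator Σ(Δz_t−Δz̄)² = 559.5000
r_1(Δz) = 85.9375 / 559.5000 = 0.154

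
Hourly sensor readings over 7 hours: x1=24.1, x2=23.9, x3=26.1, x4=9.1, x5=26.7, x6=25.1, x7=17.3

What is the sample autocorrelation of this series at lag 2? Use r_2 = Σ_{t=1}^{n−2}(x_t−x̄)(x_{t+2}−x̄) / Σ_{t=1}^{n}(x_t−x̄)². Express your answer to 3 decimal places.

Mean x̄ = (24.1 + 23.9 + 26.1 + 9.1 + 26.7 + 25.1 + 17.3)/7 = 21.7571
Σ(x_t−x̄)(x_{t+2}−x̄) = (10.1747) + (-27.1224) + (21.4661) + (-42.3110) + (-22.0310) = -59.8237
Denominator Σ(x_t−x̄)² = 244.6171
r_2 = -59.8237 / 244.6171 = -0.245

-0.245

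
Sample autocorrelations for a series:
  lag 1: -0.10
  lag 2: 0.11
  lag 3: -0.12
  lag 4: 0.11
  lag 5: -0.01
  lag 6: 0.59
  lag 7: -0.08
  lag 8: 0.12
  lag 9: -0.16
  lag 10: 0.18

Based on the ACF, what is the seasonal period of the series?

6

The largest autocorrelation is r_6 = 0.59; the remaining lags stay at or below 0.18.
The dominant spike at lag 6 indicates a seasonal period of 6.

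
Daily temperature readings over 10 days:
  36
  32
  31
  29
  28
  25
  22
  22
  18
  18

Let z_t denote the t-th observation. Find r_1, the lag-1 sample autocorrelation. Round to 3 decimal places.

Mean z̄ = (36 + 32 + 31 + 29 + 28 + 25 + 22 + 22 + 18 + 18)/10 = 26.1000
Numerator Σ_{t=1}^{9}(z_t−z̄)(z_{t+1}−z̄) = 225.0900
Denominator Σ(z_t−z̄)² = 334.9000
r_1 = 225.0900 / 334.9000 = 0.672

0.672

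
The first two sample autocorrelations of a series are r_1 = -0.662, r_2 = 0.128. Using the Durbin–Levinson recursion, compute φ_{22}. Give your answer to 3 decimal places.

φ_{22} = (r_2 − r_1²) / (1 − r_1²)
r_1² = (-0.662)² = 0.438244
Numerator = 0.128 − 0.4382 = -0.3102; denominator = 1 − 0.4382 = 0.5618
φ_{22} = -0.3102 / 0.5618 = -0.552

-0.552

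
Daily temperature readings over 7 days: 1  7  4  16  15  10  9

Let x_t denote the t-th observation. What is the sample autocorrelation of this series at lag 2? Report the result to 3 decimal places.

Mean x̄ = (1 + 7 + 4 + 16 + 15 + 10 + 9)/7 = 8.8571
Deviations from mean: -7.8571, -1.8571, -4.8571, 7.1429, 6.1429, 1.1429, 0.1429
Numerator Σ_{t=1}^{5}(x_t−x̄)(x_{t+2}−x̄) = 4.1020
Denominator Σ(x_t−x̄)² = 178.8571
r_2 = 4.1020 / 178.8571 = 0.023

0.023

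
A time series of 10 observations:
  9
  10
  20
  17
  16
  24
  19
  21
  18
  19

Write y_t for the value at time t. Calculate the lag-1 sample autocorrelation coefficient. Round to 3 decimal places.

0.271

Mean ȳ = (9 + 10 + 20 + 17 + 16 + 24 + 19 + 21 + 18 + 19)/10 = 17.3000
Numerator Σ_{t=1}^{9}(y_t−ȳ)(y_{t+1}−ȳ) = 53.2100
Denominator Σ(y_t−ȳ)² = 196.1000
r_1 = 53.2100 / 196.1000 = 0.271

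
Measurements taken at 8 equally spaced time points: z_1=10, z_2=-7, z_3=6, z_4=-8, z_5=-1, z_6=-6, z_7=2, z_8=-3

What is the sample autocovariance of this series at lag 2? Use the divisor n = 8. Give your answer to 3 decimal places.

Mean z̄ = (10 − 7 + 6 − 8 − 1 − 6 + 2 − 3)/8 = -0.8750
Deviations: 10.8750, -6.1250, 6.8750, -7.1250, -0.1250, -5.1250, 2.8750, -2.1250
Σ_{t=1}^{6}(z_t−z̄)(z_{t+2}−z̄) = 164.5938
γ_2 = 164.5938 / 8 = 20.574

20.574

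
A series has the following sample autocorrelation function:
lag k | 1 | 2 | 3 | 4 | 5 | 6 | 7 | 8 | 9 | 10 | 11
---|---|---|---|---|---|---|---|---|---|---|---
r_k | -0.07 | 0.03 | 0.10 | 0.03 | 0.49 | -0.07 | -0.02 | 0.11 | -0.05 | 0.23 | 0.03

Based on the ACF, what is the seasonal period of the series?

5

The largest autocorrelation is r_5 = 0.49, with a weaker echo at lag 10 (0.23); the remaining lags stay at or below 0.11.
The dominant spike at lag 5 indicates a seasonal period of 5.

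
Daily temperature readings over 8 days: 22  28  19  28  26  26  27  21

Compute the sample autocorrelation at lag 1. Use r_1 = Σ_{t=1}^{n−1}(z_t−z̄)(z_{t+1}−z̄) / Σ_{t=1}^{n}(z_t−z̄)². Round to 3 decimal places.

-0.544

Mean z̄ = (22 + 28 + 19 + 28 + 26 + 26 + 27 + 21)/8 = 24.6250
Numerator Σ_{t=1}^{7}(z_t−z̄)(z_{t+1}−z̄) = -45.6406
Denominator Σ(z_t−z̄)² = 83.8750
r_1 = -45.6406 / 83.8750 = -0.544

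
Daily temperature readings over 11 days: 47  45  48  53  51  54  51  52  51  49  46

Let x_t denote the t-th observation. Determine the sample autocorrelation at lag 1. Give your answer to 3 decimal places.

0.441

Mean x̄ = (47 + 45 + 48 + 53 + 51 + 54 + 51 + 52 + 51 + 49 + 46)/11 = 49.7273
Numerator Σ_{t=1}^{10}(x_t−x̄)(x_{t+1}−x̄) = 38.0165
Denominator Σ(x_t−x̄)² = 86.1818
r_1 = 38.0165 / 86.1818 = 0.441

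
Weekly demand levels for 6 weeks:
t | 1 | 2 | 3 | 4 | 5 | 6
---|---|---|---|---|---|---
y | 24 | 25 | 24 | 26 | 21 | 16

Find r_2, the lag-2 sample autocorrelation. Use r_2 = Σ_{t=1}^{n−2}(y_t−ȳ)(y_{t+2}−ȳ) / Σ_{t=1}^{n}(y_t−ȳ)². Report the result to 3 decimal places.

Mean ȳ = (24 + 25 + 24 + 26 + 21 + 16)/6 = 22.6667
Deviations from mean: 1.3333, 2.3333, 1.3333, 3.3333, -1.6667, -6.6667
Numerator Σ_{t=1}^{4}(y_t−ȳ)(y_{t+2}−ȳ) = -14.8889
Denominator Σ(y_t−ȳ)² = 67.3333
r_2 = -14.8889 / 67.3333 = -0.221

-0.221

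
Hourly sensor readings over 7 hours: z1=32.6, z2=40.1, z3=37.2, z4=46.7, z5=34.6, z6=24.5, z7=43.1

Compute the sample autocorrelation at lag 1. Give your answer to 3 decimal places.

Mean z̄ = (32.6 + 40.1 + 37.2 + 46.7 + 34.6 + 24.5 + 43.1)/7 = 36.9714
Deviations from mean: -4.3714, 3.1286, 0.2286, 9.7286, -2.3714, -12.4714, 6.1286
Σ(z_t−z̄)(z_{t+1}−z̄) = (-13.6763) + (0.7151) + (2.2237) + (-23.0706) + (29.5751) + (-76.4320) = -80.6651
Denominator Σ(z_t−z̄)² = 322.3143
r_1 = -80.6651 / 322.3143 = -0.250

-0.250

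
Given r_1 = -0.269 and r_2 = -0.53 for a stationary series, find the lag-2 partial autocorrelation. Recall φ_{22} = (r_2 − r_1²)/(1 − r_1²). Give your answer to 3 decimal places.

φ_{22} = (r_2 − r_1²) / (1 − r_1²)
r_1² = (-0.269)² = 0.072361
Numerator = -0.53 − 0.0724 = -0.6024; denominator = 1 − 0.0724 = 0.9276
φ_{22} = -0.6024 / 0.9276 = -0.649

-0.649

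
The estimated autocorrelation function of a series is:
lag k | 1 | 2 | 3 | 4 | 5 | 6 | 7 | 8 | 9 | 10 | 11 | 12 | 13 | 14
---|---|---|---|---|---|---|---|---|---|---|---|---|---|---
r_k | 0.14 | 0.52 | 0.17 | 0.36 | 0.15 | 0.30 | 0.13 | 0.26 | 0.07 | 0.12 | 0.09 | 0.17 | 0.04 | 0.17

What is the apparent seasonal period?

2

The largest autocorrelation is r_2 = 0.52, with weaker echoes at lags 4 (0.36), 6 (0.30) and 8 (0.26); the remaining lags stay at or below 0.17.
The dominant spike at lag 2 indicates a seasonal period of 2.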